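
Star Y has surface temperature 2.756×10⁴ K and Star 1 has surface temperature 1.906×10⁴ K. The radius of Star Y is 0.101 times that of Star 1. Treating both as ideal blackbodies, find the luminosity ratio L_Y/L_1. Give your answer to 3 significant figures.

L_Y/L_1 ≈ 0.0446

L ∝ R²T⁴, so L_Y/L_1 = (R_Y/R_1)²(T_Y/T_1)⁴ = (0.101)² × (2.756×10⁴/1.906×10⁴)⁴ = 0.010201 × 4.37145 = 0.0446.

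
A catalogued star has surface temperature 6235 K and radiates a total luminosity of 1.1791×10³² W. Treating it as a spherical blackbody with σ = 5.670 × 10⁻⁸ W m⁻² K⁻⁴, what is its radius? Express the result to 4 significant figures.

L = 4πR²σT⁴ ⇒ R = √(L/(4πσT⁴)).
σT⁴ = 8.56898×10⁷ W/m², so R = √(1.1791×10³²/(4π×8.56898×10⁷)) = 3.309×10¹¹ m.

R ≈ 3.309×10¹¹ m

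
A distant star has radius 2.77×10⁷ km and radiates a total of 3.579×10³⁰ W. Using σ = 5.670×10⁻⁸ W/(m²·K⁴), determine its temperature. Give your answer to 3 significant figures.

Surface area A = 4πR² = 4π(2.77×10¹⁰ m)² = 9.64205×10²¹ m².
P = σAT⁴ ⇒ T = (P/(σA))^(1/4) = (3.579×10³⁰/(5.670×10⁻⁸×9.64205×10²¹))^(1/4) = 9.00×10³ K.

T ≈ 9.00×10³ K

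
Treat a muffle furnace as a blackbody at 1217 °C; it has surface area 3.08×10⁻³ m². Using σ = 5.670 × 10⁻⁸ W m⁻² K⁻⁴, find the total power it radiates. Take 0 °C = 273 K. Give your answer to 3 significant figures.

T = 1217 °C + 273 = 1490 K.
Area A = 3.08×10⁻³ m².
P = σAT⁴ = 5.670×10⁻⁸ × 3.08×10⁻³ × (1490)⁴ = 861 W.

P ≈ 861 W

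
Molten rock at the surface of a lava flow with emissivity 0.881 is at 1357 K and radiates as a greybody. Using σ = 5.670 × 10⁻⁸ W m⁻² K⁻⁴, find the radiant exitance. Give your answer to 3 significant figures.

Stefan–Boltzmann: I = εσT⁴ = 0.881 × 5.670×10⁻⁸ × (1357)⁴ = 1.69×10⁵ W/m².

I ≈ 1.69×10⁵ W/m²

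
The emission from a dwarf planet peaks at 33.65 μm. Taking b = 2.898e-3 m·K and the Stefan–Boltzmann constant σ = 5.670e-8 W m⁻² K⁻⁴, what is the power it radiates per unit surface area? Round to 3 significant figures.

Wien's law: T = b/λ_max = 2.898×10⁻³/3.365×10⁻⁵ = 86.1218 K.
Then I = σT⁴ = 5.670×10⁻⁸×(86.1218)⁴ = 3.12 W/m².

I ≈ 3.12 W/m²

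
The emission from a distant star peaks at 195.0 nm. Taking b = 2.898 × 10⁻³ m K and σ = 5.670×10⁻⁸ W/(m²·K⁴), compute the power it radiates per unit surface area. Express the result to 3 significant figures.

Wien's law: T = b/λ_max = 2.898×10⁻³/1.950×10⁻⁷ = 14861.5 K.
Then I = σT⁴ = 5.670×10⁻⁸×(14861.5)⁴ = 2.77×10⁹ W/m².

I ≈ 2.77×10⁹ W/m²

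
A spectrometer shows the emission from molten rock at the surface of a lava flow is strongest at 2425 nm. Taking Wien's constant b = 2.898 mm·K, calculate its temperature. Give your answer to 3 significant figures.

T ≈ 1.20×10³ K

Wien's law gives T = b/λ_max = (2.898×10⁻³ m·K)/(2.425×10⁻⁶ m) = 1.20×10³ K.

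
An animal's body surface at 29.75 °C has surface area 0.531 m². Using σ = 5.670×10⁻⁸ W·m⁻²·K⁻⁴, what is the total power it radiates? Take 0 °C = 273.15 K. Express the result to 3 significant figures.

T = 29.75 °C + 273.15 = 302.90 K.
Area A = 0.531 m².
P = σAT⁴ = 5.670×10⁻⁸ × 0.531 × (302.90)⁴ = 253 W.

P ≈ 253 W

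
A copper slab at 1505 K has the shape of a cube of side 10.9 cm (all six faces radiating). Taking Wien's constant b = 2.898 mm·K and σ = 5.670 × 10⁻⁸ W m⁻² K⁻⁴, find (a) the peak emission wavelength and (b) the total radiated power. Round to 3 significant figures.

λ_max ≈ 1.93×10³ nm; P ≈ 2.07×10⁴ W

(a) λ_max = b/T = 2.898×10⁻³/1505 = 1.926×10⁻⁶ m = 1.93×10³ nm.
Area A = 6s² = 6×(0.109 m)² = 0.071286 m².
(b) P = σAT⁴ = 5.670×10⁻⁸×0.071286×(1505)⁴ = 2.07×10⁴ W.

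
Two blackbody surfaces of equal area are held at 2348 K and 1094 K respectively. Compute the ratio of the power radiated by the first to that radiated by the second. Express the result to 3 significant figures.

With equal areas, P₁/P₂ = (T₁/T₂)⁴ = (2348/1094)⁴ = 21.2.

P₁/P₂ ≈ 21.2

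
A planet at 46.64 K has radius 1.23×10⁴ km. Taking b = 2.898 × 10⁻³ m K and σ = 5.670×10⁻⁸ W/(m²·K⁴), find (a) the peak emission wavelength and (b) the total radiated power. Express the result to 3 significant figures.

(a) λ_max = b/T = 2.898×10⁻³/46.64 = 6.214×10⁻⁵ m = 62.1 μm.
Surface area A = 4πR² = 4π(1.23×10⁷ m)² = 1.90117×10¹⁵ m².
(b) P = σAT⁴ = 5.670×10⁻⁸×1.90117×10¹⁵×(46.64)⁴ = 5.10×10¹⁴ W.

λ_max ≈ 62.1 μm; P ≈ 5.10×10¹⁴ W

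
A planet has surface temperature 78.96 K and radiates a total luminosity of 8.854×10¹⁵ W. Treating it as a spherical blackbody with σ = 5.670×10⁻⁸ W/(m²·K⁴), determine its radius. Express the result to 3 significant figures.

L = 4πR²σT⁴ ⇒ R = √(L/(4πσT⁴)).
σT⁴ = 2.20400 W/m², so R = √(8.854×10¹⁵/(4π×2.20400)) = 1.79×10⁷ m.

R ≈ 1.79×10⁷ m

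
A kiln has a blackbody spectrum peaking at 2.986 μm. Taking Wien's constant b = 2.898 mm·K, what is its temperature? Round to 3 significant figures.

Wien's law gives T = b/λ_max = (2.898×10⁻³ m·K)/(2.986×10⁻⁶ m) = 971 K.

T ≈ 971 K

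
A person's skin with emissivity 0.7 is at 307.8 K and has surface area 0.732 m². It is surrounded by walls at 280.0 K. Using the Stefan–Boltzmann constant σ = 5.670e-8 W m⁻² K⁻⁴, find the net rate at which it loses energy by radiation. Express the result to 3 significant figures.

Area A = 0.732 m².
Net radiated power P_net = εσA(T⁴ − T₀⁴) = 0.7×5.670×10⁻⁸×0.732×(307.8⁴ − 280.0⁴).
T⁴ − T₀⁴ = 8.97583×10⁹ − 6.14656×10⁹ = 2.82927×10⁹ K⁴, so P_net = 82.2 W.

Net loss ≈ 82.2 W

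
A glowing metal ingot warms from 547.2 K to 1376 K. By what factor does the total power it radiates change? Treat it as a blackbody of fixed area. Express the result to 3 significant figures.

P ∝ T⁴, so P₂/P₁ = (T₂/T₁)⁴ = (1376/547.2)⁴ = (2.51462)⁴ = 40.0.

P₂/P₁ ≈ 40.0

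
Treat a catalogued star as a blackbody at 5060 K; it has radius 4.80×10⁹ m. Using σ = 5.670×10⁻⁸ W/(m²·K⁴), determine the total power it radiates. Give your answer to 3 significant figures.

Surface area A = 4πR² = 4π(4.80×10⁹ m)² = 2.89529×10²⁰ m².
P = σAT⁴ = 5.670×10⁻⁸ × 2.89529×10²⁰ × (5060)⁴ = 1.08×10²⁸ W.

P ≈ 1.08×10²⁸ W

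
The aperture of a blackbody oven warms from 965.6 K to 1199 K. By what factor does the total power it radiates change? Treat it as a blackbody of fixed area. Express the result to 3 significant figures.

P ∝ T⁴, so P₂/P₁ = (T₂/T₁)⁴ = (1199/965.6)⁴ = (1.24171)⁴ = 2.38.

P₂/P₁ ≈ 2.38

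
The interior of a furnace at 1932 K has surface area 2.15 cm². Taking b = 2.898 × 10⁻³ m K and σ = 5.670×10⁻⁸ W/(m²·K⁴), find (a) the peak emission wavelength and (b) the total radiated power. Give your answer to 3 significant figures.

λ_max ≈ 1.50 μm; P ≈ 170 W

(a) λ_max = b/T = 2.898×10⁻³/1932 = 1.500×10⁻⁶ m = 1.50 μm.
Area A = 2.15 cm² = 2.15×10⁻⁴ m².
(b) P = σAT⁴ = 5.670×10⁻⁸×2.15×10⁻⁴×(1932)⁴ = 170 W.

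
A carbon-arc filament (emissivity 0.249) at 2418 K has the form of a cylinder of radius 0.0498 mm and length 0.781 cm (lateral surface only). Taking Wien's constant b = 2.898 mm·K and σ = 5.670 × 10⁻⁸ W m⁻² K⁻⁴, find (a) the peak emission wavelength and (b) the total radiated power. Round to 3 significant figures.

λ_max ≈ 1.20 μm; P ≈ 1.18 W

(a) λ_max = b/T = 2.898×10⁻³/2418 = 1.199×10⁻⁶ m = 1.20 μm.
Lateral area A = 2πrL = 2π×4.98×10⁻⁵×7.81×10⁻³ = 2.44377×10⁻⁶ m².
(b) P = εσAT⁴ = 0.249×5.670×10⁻⁸×2.44377×10⁻⁶×(2418)⁴ = 1.18 W.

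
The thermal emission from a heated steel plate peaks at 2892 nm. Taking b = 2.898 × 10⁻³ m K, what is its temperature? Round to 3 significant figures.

T ≈ 1.00×10³ K

Wien's law gives T = b/λ_max = (2.898×10⁻³ m·K)/(2.892×10⁻⁶ m) = 1.00×10³ K.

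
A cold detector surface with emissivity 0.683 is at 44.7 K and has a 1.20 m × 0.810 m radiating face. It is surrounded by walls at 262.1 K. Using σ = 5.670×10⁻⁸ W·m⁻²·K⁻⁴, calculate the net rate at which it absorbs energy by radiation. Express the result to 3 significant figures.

Net gain ≈ 177 W

Area A = 1.20 × 0.810 = 0.972 m².
Net radiated power P_net = εσA(T⁴ − T₀⁴) = 0.683×5.670×10⁻⁸×0.972×(44.7⁴ − 262.1⁴).
T⁴ − T₀⁴ = 3.99236×10⁶ − 4.71920×10⁹ = -4.71521×10⁹ K⁴, so P_net = -177 W — negative, meaning a net gain of 177 W.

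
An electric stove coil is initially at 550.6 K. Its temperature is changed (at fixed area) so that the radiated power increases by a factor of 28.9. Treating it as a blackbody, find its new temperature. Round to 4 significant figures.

T₂ ≈ 1277 K

P ∝ T⁴, so T₂/T₁ = (P₂/P₁)^(1/4) = (28.9)^(1/4) = 2.31859.
T₂ = 550.6 × 2.31859 = 1277 K.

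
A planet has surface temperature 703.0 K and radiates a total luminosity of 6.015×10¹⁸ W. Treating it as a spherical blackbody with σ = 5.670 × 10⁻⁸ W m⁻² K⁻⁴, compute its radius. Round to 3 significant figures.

R ≈ 5.88×10⁶ m

L = 4πR²σT⁴ ⇒ R = √(L/(4πσT⁴)).
σT⁴ = 13848.6 W/m², so R = √(6.015×10¹⁸/(4π×13848.6)) = 5.88×10⁶ m.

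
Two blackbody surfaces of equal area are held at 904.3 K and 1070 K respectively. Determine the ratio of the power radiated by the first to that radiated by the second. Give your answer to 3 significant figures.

P₁/P₂ ≈ 0.510

With equal areas, P₁/P₂ = (T₁/T₂)⁴ = (904.3/1070)⁴ = 0.510.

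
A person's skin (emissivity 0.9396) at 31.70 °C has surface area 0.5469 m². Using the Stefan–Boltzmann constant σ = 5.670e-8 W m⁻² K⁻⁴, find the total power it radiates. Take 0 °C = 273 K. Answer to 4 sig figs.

T = 31.70 °C + 273 = 304.70 K.
Area A = 0.5469 m².
P = εσAT⁴ = 0.9396 × 5.670×10⁻⁸ × 0.5469 × (304.70)⁴ = 251.1 W.

P ≈ 251.1 W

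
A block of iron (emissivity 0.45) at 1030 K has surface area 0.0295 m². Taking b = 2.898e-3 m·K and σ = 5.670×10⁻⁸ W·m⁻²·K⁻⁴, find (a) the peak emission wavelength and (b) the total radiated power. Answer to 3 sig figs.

(a) λ_max = b/T = 2.898×10⁻³/1030 = 2.814×10⁻⁶ m = 2.81 μm.
Area A = 0.0295 m².
(b) P = εσAT⁴ = 0.45×5.670×10⁻⁸×0.0295×(1030)⁴ = 847 W.

λ_max ≈ 2.81 μm; P ≈ 847 W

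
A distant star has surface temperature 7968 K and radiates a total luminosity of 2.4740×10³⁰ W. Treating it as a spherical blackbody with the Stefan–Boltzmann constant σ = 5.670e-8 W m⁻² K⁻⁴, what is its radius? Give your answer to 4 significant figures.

R ≈ 2.935×10¹⁰ m

L = 4πR²σT⁴ ⇒ R = √(L/(4πσT⁴)).
σT⁴ = 2.28550×10⁸ W/m², so R = √(2.4740×10³⁰/(4π×2.28550×10⁸)) = 2.935×10¹⁰ m.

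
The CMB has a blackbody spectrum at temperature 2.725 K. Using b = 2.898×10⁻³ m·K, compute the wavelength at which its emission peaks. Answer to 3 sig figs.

λ_max ≈ 1.06×10⁻³ m

Wien's displacement law: λ_max = b/T = (2.898×10⁻³ m·K)/(2.725 K) = 1.063×10⁻³ m.
That is 1.06×10⁻³ m, in the microwave range.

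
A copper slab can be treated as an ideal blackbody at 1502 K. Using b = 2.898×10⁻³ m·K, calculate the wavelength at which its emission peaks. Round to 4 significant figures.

Wien's displacement law: λ_max = b/T = (2.898×10⁻³ m·K)/(1502 K) = 1.9294×10⁻⁶ m.
That is 1929 nm, in the infrared range.

λ_max ≈ 1929 nm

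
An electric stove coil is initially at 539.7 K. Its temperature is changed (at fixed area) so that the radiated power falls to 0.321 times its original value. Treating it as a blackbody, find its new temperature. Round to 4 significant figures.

P ∝ T⁴, so T₂/T₁ = (P₂/P₁)^(1/4) = (0.321)^(1/4) = 0.752708.
T₂ = 539.7 × 0.752708 = 406.2 K.

T₂ ≈ 406.2 K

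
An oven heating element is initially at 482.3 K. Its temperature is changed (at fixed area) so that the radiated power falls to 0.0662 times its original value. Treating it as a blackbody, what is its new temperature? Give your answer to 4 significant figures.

T₂ ≈ 244.6 K

P ∝ T⁴, so T₂/T₁ = (P₂/P₁)^(1/4) = (0.0662)^(1/4) = 0.507241.
T₂ = 482.3 × 0.507241 = 244.6 K.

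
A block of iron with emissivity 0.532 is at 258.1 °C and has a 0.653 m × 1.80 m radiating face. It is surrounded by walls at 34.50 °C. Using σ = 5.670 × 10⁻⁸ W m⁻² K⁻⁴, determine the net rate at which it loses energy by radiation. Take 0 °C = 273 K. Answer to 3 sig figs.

T = 258.1 °C + 273 = 531.1 K.
Surroundings: T = 34.50 °C + 273 = 307.50 K.
Area A = 0.653 × 1.80 = 1.1754 m².
Net radiated power P_net = εσA(T⁴ − T₀⁴) = 0.532×5.670×10⁻⁸×1.1754×(531.1⁴ − 307.50⁴).
T⁴ − T₀⁴ = 7.95619×10¹⁰ − 8.94088×10⁹ = 7.06210×10¹⁰ K⁴, so P_net = 2.50×10³ W.

Net loss ≈ 2.50×10³ W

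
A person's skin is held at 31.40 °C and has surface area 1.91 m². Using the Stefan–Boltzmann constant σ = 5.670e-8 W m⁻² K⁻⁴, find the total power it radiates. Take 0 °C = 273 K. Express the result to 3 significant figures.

T = 31.40 °C + 273 = 304.40 K.
Area A = 1.91 m².
P = σAT⁴ = 5.670×10⁻⁸ × 1.91 × (304.40)⁴ = 930 W.

P ≈ 930 W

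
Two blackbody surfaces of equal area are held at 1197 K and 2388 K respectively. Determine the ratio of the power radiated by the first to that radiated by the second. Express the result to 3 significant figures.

With equal areas, P₁/P₂ = (T₁/T₂)⁴ = (1197/2388)⁴ = 0.0631.

P₁/P₂ ≈ 0.0631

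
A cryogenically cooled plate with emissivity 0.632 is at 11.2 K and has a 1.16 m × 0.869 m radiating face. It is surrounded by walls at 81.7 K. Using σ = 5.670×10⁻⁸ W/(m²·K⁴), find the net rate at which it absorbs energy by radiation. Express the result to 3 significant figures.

Net gain ≈ 1.61 W

Area A = 1.16 × 0.869 = 1.00804 m².
Net radiated power P_net = εσA(T⁴ − T₀⁴) = 0.632×5.670×10⁻⁸×1.00804×(11.2⁴ − 81.7⁴).
T⁴ − T₀⁴ = 15735.2 − 4.45542×10⁷ = -4.45385×10⁷ K⁴, so P_net = -1.61 W — negative, meaning a net gain of 1.61 W.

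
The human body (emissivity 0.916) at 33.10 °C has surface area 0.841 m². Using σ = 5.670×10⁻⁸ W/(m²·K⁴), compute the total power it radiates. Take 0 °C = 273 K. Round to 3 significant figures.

P ≈ 383 W

T = 33.10 °C + 273 = 306.10 K.
Area A = 0.841 m².
P = εσAT⁴ = 0.916 × 5.670×10⁻⁸ × 0.841 × (306.10)⁴ = 383 W.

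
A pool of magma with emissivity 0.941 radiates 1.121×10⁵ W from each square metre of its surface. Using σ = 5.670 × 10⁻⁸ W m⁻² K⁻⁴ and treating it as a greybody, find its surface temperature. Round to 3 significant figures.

T ≈ 1.20×10³ K

I = εσT⁴, so T = (I/εσ)^(1/4) = (1.121×10⁵/(0.941×5.670×10⁻⁸))^(1/4) = 1.20×10³ K.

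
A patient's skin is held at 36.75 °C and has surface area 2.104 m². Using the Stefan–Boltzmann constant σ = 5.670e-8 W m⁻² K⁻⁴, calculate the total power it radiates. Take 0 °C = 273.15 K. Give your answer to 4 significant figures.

T = 36.75 °C + 273.15 = 309.90 K.
Area A = 2.104 m².
P = σAT⁴ = 5.670×10⁻⁸ × 2.104 × (309.90)⁴ = 1100 W.

P ≈ 1100 W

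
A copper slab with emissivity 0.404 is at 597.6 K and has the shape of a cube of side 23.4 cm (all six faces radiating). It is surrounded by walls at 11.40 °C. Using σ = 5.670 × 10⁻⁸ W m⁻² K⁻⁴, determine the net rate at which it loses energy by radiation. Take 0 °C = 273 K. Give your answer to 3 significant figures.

Surroundings: T = 11.40 °C + 273 = 284.40 K.
Area A = 6s² = 6×(0.234 m)² = 0.328536 m².
Net radiated power P_net = εσA(T⁴ − T₀⁴) = 0.404×5.670×10⁻⁸×0.328536×(597.6⁴ − 284.40⁴).
T⁴ − T₀⁴ = 1.27539×10¹¹ − 6.54212×10⁹ = 1.20997×10¹¹ K⁴, so P_net = 911 W.

Net loss ≈ 911 W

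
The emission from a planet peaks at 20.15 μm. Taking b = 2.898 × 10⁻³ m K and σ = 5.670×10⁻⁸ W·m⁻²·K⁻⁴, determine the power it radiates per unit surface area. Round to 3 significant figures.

I ≈ 24.3 W/m²

Wien's law: T = b/λ_max = 2.898×10⁻³/2.015×10⁻⁵ = 143.821 K.
Then I = σT⁴ = 5.670×10⁻⁸×(143.821)⁴ = 24.3 W/m².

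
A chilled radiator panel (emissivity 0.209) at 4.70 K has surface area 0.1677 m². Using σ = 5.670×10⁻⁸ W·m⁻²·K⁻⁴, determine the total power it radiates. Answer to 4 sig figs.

Area A = 0.1677 m².
P = εσAT⁴ = 0.209 × 5.670×10⁻⁸ × 0.1677 × (4.70)⁴ = 9.697×10⁻⁷ W.

P ≈ 9.697×10⁻⁷ W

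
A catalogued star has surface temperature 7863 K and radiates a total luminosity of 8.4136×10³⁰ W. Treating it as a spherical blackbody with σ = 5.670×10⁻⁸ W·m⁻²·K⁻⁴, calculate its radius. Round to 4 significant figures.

R ≈ 5.558×10¹⁰ m

L = 4πR²σT⁴ ⇒ R = √(L/(4πσT⁴)).
σT⁴ = 2.16739×10⁸ W/m², so R = √(8.4136×10³⁰/(4π×2.16739×10⁸)) = 5.558×10¹⁰ m.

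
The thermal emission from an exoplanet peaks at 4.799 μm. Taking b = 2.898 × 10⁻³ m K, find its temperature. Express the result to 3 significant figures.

Wien's law gives T = b/λ_max = (2.898×10⁻³ m·K)/(4.799×10⁻⁶ m) = 604 K.

T ≈ 604 K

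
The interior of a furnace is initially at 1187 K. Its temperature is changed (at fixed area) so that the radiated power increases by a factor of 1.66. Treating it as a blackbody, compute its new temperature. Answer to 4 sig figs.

P ∝ T⁴, so T₂/T₁ = (P₂/P₁)^(1/4) = (1.66)^(1/4) = 1.13508.
T₂ = 1187 × 1.13508 = 1347 K.

T₂ ≈ 1347 K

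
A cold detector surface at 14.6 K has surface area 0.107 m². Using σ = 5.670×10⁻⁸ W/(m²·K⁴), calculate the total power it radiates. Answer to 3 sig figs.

P ≈ 2.76×10⁻⁴ W

Area A = 0.107 m².
P = σAT⁴ = 5.670×10⁻⁸ × 0.107 × (14.6)⁴ = 2.76×10⁻⁴ W.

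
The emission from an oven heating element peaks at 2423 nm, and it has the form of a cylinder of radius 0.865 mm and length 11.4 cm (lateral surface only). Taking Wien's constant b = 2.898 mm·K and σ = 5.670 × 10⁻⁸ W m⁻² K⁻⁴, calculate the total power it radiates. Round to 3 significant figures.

Wien's law: T = b/λ_max = 2.898×10⁻³/2.423×10⁻⁶ = 1196.04 K.
Lateral area A = 2πrL = 2π×8.65×10⁻⁴×0.114 = 6.19585×10⁻⁴ m².
Then P = σAT⁴ = 5.670×10⁻⁸×6.19585×10⁻⁴×(1196.04)⁴ = 71.9 W.

P ≈ 71.9 W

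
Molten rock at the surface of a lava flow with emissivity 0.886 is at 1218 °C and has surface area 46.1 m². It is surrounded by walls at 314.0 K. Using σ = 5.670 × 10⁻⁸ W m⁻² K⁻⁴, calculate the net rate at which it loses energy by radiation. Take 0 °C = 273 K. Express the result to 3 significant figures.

Net loss ≈ 1.14×10⁷ W

T = 1218 °C + 273 = 1491 K.
Area A = 46.1 m².
Net radiated power P_net = εσA(T⁴ − T₀⁴) = 0.886×5.670×10⁻⁸×46.1×(1491⁴ − 314.0⁴).
T⁴ − T₀⁴ = 4.94209×10¹² − 9.72117×10⁹ = 4.93237×10¹² K⁴, so P_net = 1.14×10⁷ W.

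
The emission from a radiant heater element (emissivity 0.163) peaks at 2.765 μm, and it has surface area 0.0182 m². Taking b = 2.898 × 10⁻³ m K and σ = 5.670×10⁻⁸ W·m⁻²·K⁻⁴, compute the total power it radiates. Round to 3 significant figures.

Wien's law: T = b/λ_max = 2.898×10⁻³/2.765×10⁻⁶ = 1048.10 K.
Area A = 0.0182 m².
Then P = εσAT⁴ = 0.163×5.670×10⁻⁸×0.0182×(1048.10)⁴ = 203 W.

P ≈ 203 W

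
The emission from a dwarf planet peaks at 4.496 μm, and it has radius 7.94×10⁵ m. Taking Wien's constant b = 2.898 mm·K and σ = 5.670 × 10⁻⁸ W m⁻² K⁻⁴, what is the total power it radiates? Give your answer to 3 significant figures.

Wien's law: T = b/λ_max = 2.898×10⁻³/4.496×10⁻⁶ = 644.573 K.
Surface area A = 4πR² = 4π(7.94×10⁵ m)² = 7.92229×10¹² m².
Then P = σAT⁴ = 5.670×10⁻⁸×7.92229×10¹²×(644.573)⁴ = 7.75×10¹⁶ W.

P ≈ 7.75×10¹⁶ W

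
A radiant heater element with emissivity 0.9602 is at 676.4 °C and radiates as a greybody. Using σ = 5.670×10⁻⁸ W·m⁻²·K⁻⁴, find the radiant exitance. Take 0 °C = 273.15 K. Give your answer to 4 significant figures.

I ≈ 4.426×10⁴ W/m²

T = 676.4 °C + 273.15 = 949.55 K.
Stefan–Boltzmann: I = εσT⁴ = 0.9602 × 5.670×10⁻⁸ × (949.55)⁴ = 4.426×10⁴ W/m².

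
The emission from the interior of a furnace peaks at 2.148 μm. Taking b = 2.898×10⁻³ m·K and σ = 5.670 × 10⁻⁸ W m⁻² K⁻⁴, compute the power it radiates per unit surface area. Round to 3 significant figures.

Wien's law: T = b/λ_max = 2.898×10⁻³/2.148×10⁻⁶ = 1349.16 K.
Then I = σT⁴ = 5.670×10⁻⁸×(1349.16)⁴ = 1.88×10⁵ W/m².

I ≈ 1.88×10⁵ W/m²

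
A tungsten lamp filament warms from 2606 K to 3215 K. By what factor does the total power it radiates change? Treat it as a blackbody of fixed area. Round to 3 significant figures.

P₂/P₁ ≈ 2.32

P ∝ T⁴, so P₂/P₁ = (T₂/T₁)⁴ = (3215/2606)⁴ = (1.23369)⁴ = 2.32.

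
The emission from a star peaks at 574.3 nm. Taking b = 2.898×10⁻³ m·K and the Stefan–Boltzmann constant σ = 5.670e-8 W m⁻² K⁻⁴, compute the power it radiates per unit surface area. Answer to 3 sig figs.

I ≈ 3.68×10⁷ W/m²

Wien's law: T = b/λ_max = 2.898×10⁻³/5.743×10⁻⁷ = 5046.14 K.
Then I = σT⁴ = 5.670×10⁻⁸×(5046.14)⁴ = 3.68×10⁷ W/m².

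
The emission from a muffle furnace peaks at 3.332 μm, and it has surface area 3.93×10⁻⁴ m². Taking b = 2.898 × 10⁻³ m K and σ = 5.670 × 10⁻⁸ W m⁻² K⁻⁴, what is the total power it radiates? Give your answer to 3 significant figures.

P ≈ 12.8 W

Wien's law: T = b/λ_max = 2.898×10⁻³/3.332×10⁻⁶ = 869.748 K.
Area A = 3.93×10⁻⁴ m².
Then P = σAT⁴ = 5.670×10⁻⁸×3.93×10⁻⁴×(869.748)⁴ = 12.8 W.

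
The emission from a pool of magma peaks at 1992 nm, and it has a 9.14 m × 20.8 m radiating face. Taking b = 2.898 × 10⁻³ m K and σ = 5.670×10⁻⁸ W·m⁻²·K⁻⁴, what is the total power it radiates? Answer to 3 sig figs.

P ≈ 4.83×10⁷ W

Wien's law: T = b/λ_max = 2.898×10⁻³/1.992×10⁻⁶ = 1454.82 K.
Area A = 9.14 × 20.8 = 190.112 m².
Then P = σAT⁴ = 5.670×10⁻⁸×190.112×(1454.82)⁴ = 4.83×10⁷ W.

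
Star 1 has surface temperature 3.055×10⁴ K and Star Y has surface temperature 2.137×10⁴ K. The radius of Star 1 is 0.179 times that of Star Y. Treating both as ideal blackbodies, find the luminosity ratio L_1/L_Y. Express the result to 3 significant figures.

L ∝ R²T⁴, so L_1/L_Y = (R_1/R_Y)²(T_1/T_Y)⁴ = (0.179)² × (3.055×10⁴/2.137×10⁴)⁴ = 0.032041 × 4.17664 = 0.134.

L_1/L_Y ≈ 0.134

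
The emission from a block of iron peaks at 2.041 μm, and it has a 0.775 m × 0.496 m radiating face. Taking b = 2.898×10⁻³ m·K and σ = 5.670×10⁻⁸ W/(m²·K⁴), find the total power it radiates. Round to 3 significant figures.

P ≈ 8.86×10⁴ W

Wien's law: T = b/λ_max = 2.898×10⁻³/2.041×10⁻⁶ = 1419.89 K.
Area A = 0.775 × 0.496 = 0.3844 m².
Then P = σAT⁴ = 5.670×10⁻⁸×0.3844×(1419.89)⁴ = 8.86×10⁴ W.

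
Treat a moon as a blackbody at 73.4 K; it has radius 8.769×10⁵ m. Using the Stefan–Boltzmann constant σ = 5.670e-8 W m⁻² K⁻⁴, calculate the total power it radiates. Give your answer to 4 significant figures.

Surface area A = 4πR² = 4π(8.769×10⁵ m)² = 9.66296×10¹² m².
P = σAT⁴ = 5.670×10⁻⁸ × 9.66296×10¹² × (73.4)⁴ = 1.590×10¹³ W.

P ≈ 1.590×10¹³ W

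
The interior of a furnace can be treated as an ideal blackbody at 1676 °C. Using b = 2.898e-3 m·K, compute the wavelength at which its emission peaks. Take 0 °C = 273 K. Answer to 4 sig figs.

λ_max ≈ 1.487 μm

T = 1676 °C + 273 = 1949 K.
Wien's displacement law: λ_max = b/T = (2.898×10⁻³ m·K)/(1949 K) = 1.4869×10⁻⁶ m.
That is 1.487 μm, in the infrared range.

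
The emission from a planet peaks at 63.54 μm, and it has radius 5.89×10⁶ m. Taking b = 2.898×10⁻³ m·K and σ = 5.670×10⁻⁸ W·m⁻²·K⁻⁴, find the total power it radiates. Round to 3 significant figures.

Wien's law: T = b/λ_max = 2.898×10⁻³/6.354×10⁻⁵ = 45.6091 K.
Surface area A = 4πR² = 4π(5.89×10⁶ m)² = 4.35954×10¹⁴ m².
Then P = σAT⁴ = 5.670×10⁻⁸×4.35954×10¹⁴×(45.6091)⁴ = 1.07×10¹⁴ W.

P ≈ 1.07×10¹⁴ W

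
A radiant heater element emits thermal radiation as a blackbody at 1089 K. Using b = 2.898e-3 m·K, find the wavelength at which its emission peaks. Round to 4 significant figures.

Wien's displacement law: λ_max = b/T = (2.898×10⁻³ m·K)/(1089 K) = 2.6612×10⁻⁶ m.
That is 2661 nm, in the infrared range.

λ_max ≈ 2661 nm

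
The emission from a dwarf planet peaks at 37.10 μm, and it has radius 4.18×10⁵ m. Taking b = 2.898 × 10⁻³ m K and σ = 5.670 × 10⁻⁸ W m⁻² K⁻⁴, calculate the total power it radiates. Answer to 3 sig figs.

Wien's law: T = b/λ_max = 2.898×10⁻³/3.710×10⁻⁵ = 78.1132 K.
Surface area A = 4πR² = 4π(4.18×10⁵ m)² = 2.19565×10¹² m².
Then P = σAT⁴ = 5.670×10⁻⁸×2.19565×10¹²×(78.1132)⁴ = 4.63×10¹² W.

P ≈ 4.63×10¹² W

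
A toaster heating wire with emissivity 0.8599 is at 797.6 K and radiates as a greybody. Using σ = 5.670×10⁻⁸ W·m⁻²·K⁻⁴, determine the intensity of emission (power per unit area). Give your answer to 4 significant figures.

I ≈ 1.973×10⁴ W/m²

Stefan–Boltzmann: I = εσT⁴ = 0.8599 × 5.670×10⁻⁸ × (797.6)⁴ = 1.973×10⁴ W/m².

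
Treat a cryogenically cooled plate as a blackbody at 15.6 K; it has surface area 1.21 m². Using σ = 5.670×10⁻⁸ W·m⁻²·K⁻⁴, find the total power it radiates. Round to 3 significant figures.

P ≈ 4.06×10⁻³ W

Area A = 1.21 m².
P = σAT⁴ = 5.670×10⁻⁸ × 1.21 × (15.6)⁴ = 4.06×10⁻³ W.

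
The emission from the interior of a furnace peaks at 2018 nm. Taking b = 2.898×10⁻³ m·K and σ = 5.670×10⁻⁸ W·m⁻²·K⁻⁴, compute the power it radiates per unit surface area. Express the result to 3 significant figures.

Wien's law: T = b/λ_max = 2.898×10⁻³/2.018×10⁻⁶ = 1436.08 K.
Then I = σT⁴ = 5.670×10⁻⁸×(1436.08)⁴ = 2.41×10⁵ W/m².

I ≈ 2.41×10⁵ W/m²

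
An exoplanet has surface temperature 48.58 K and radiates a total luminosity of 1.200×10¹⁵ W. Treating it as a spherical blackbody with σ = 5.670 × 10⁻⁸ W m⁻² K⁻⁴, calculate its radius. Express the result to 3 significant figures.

R ≈ 1.74×10⁷ m

L = 4πR²σT⁴ ⇒ R = √(L/(4πσT⁴)).
σT⁴ = 0.315801 W/m², so R = √(1.200×10¹⁵/(4π×0.315801)) = 1.74×10⁷ m.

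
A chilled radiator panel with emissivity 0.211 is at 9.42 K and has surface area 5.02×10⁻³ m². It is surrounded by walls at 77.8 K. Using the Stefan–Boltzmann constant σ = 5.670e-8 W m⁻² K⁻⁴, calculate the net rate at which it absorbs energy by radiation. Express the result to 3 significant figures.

Area A = 5.02×10⁻³ m².
Net radiated power P_net = εσA(T⁴ − T₀⁴) = 0.211×5.670×10⁻⁸×5.02×10⁻³×(9.42⁴ − 77.8⁴).
T⁴ − T₀⁴ = 7874.15 − 3.66369×10⁷ = -3.66290×10⁷ K⁴, so P_net = -2.20×10⁻³ W — negative, meaning a net gain of 2.20×10⁻³ W.

Net gain ≈ 2.20×10⁻³ W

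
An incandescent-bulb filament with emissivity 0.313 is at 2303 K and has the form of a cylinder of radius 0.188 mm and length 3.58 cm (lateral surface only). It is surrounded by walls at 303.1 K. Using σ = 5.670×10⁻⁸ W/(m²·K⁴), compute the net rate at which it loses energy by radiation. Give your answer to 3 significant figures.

Net loss ≈ 21.1 W

Lateral area A = 2πrL = 2π×1.88×10⁻⁴×0.0358 = 4.22884×10⁻⁵ m².
Net radiated power P_net = εσA(T⁴ − T₀⁴) = 0.313×5.670×10⁻⁸×4.22884×10⁻⁵×(2303⁴ − 303.1⁴).
T⁴ − T₀⁴ = 2.81304×10¹³ − 8.44003×10⁹ = 2.81220×10¹³ K⁴, so P_net = 21.1 W.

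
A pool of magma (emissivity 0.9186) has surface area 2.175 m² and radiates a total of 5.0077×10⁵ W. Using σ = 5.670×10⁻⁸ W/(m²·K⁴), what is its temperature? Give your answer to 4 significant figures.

T ≈ 1450 K

Area A = 2.175 m².
P = εσAT⁴ ⇒ T = (P/(εσA))^(1/4) = (5.0077×10⁵/(0.9186×5.670×10⁻⁸×2.175))^(1/4) = 1450 K.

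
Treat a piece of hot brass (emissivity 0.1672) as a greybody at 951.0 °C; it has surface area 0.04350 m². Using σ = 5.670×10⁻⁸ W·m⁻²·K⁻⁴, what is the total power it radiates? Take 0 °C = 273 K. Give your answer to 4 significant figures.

T = 951.0 °C + 273 = 1224.0 K.
Area A = 0.04350 m².
P = εσAT⁴ = 0.1672 × 5.670×10⁻⁸ × 0.04350 × (1224.0)⁴ = 925.6 W.

P ≈ 925.6 W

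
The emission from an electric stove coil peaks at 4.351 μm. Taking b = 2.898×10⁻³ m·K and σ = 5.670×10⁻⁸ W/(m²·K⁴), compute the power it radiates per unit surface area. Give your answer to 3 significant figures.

I ≈ 1.12×10⁴ W/m²

Wien's law: T = b/λ_max = 2.898×10⁻³/4.351×10⁻⁶ = 666.054 K.
Then I = σT⁴ = 5.670×10⁻⁸×(666.054)⁴ = 1.12×10⁴ W/m².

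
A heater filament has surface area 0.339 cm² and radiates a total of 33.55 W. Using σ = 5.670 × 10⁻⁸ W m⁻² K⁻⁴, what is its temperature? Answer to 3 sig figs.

T ≈ 2.04×10³ K

Area A = 0.339 cm² = 3.39×10⁻⁵ m².
P = σAT⁴ ⇒ T = (P/(σA))^(1/4) = (33.55/(5.670×10⁻⁸×3.39×10⁻⁵))^(1/4) = 2.04×10³ K.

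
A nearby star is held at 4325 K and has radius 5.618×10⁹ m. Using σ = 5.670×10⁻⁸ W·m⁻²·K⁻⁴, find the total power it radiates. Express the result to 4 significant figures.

P ≈ 7.869×10²⁷ W

Surface area A = 4πR² = 4π(5.618×10⁹ m)² = 3.96619×10²⁰ m².
P = σAT⁴ = 5.670×10⁻⁸ × 3.96619×10²⁰ × (4325)⁴ = 7.869×10²⁷ W.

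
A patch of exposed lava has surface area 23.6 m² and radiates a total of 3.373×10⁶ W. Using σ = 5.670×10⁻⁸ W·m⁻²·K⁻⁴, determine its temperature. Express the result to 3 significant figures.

T ≈ 1.26×10³ K

Area A = 23.6 m².
P = σAT⁴ ⇒ T = (P/(σA))^(1/4) = (3.373×10⁶/(5.670×10⁻⁸×23.6))^(1/4) = 1.26×10³ K.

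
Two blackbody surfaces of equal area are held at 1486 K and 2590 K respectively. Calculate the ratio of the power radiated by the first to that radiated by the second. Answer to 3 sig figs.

P₁/P₂ ≈ 0.108

With equal areas, P₁/P₂ = (T₁/T₂)⁴ = (1486/2590)⁴ = 0.108.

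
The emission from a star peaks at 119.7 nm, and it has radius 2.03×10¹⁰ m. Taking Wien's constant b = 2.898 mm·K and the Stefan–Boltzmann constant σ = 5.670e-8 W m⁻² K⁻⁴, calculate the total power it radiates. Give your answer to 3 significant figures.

Wien's law: T = b/λ_max = 2.898×10⁻³/1.197×10⁻⁷ = 24210.5 K.
Surface area A = 4πR² = 4π(2.03×10¹⁰ m)² = 5.17848×10²¹ m².
Then P = σAT⁴ = 5.670×10⁻⁸×5.17848×10²¹×(24210.5)⁴ = 1.01×10³² W.

P ≈ 1.01×10³² W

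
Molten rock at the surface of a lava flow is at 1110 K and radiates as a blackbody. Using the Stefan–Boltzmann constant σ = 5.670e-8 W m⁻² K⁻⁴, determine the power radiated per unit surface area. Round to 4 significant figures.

Stefan–Boltzmann: I = σT⁴ = 5.670×10⁻⁸ × (1110)⁴ = 8.607×10⁴ W/m².

I ≈ 8.607×10⁴ W/m²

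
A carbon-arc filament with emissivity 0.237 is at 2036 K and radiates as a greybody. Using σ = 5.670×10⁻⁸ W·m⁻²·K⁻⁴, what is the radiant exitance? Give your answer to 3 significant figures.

I ≈ 2.31×10⁵ W/m²

Stefan–Boltzmann: I = εσT⁴ = 0.237 × 5.670×10⁻⁸ × (2036)⁴ = 2.31×10⁵ W/m².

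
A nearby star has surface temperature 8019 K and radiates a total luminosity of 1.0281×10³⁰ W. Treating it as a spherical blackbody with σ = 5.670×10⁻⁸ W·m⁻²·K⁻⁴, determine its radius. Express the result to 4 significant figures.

R ≈ 1.868×10¹⁰ m

L = 4πR²σT⁴ ⇒ R = √(L/(4πσT⁴)).
σT⁴ = 2.34457×10⁸ W/m², so R = √(1.0281×10³⁰/(4π×2.34457×10⁸)) = 1.868×10¹⁰ m.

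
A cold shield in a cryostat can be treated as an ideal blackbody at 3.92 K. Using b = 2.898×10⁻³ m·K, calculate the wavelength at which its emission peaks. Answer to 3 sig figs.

λ_max ≈ 0.739 mm

Wien's displacement law: λ_max = b/T = (2.898×10⁻³ m·K)/(3.92 K) = 7.393×10⁻⁴ m.
That is 0.739 mm, in the infrared range.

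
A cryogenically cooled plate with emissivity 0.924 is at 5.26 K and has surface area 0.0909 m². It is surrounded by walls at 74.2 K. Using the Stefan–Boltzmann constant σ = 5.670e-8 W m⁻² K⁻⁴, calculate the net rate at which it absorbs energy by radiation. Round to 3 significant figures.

Net gain ≈ 0.144 W

Area A = 0.0909 m².
Net radiated power P_net = εσA(T⁴ − T₀⁴) = 0.924×5.670×10⁻⁸×0.0909×(5.26⁴ − 74.2⁴).
T⁴ − T₀⁴ = 765.496 − 3.03121×10⁷ = -3.03113×10⁷ K⁴, so P_net = -0.144 W — negative, meaning a net gain of 0.144 W.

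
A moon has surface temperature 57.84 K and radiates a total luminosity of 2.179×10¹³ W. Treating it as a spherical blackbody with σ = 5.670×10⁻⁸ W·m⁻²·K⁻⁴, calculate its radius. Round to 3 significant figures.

R ≈ 1.65×10⁶ m

L = 4πR²σT⁴ ⇒ R = √(L/(4πσT⁴)).
σT⁴ = 0.634594 W/m², so R = √(2.179×10¹³/(4π×0.634594)) = 1.65×10⁶ m.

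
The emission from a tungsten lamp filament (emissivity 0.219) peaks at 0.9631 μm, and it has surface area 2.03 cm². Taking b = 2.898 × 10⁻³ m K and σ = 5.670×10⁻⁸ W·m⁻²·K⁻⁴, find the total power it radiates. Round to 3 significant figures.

P ≈ 207 W

Wien's law: T = b/λ_max = 2.898×10⁻³/9.631×10⁻⁷ = 3009.03 K.
Area A = 2.03 cm² = 2.03×10⁻⁴ m².
Then P = εσAT⁴ = 0.219×5.670×10⁻⁸×2.03×10⁻⁴×(3009.03)⁴ = 207 W.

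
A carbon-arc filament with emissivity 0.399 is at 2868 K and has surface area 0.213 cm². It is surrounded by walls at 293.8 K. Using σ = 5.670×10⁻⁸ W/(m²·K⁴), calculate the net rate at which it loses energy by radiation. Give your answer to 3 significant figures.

Area A = 0.213 cm² = 2.13×10⁻⁵ m².
Net radiated power P_net = εσA(T⁴ − T₀⁴) = 0.399×5.670×10⁻⁸×2.13×10⁻⁵×(2868⁴ − 293.8⁴).
T⁴ − T₀⁴ = 6.76576×10¹³ − 7.45087×10⁹ = 6.76501×10¹³ K⁴, so P_net = 32.6 W.

Net loss ≈ 32.6 W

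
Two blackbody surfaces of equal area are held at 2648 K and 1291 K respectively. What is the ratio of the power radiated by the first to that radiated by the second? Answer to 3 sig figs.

With equal areas, P₁/P₂ = (T₁/T₂)⁴ = (2648/1291)⁴ = 17.7.

P₁/P₂ ≈ 17.7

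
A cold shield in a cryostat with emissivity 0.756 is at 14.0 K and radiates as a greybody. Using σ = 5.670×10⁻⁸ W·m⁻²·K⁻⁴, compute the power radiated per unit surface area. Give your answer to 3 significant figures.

Stefan–Boltzmann: I = εσT⁴ = 0.756 × 5.670×10⁻⁸ × (14.0)⁴ = 1.65×10⁻³ W/m².

I ≈ 1.65×10⁻³ W/m²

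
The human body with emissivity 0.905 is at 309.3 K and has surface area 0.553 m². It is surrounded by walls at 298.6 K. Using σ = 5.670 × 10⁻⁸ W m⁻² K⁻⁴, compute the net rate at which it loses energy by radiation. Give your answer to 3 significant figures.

Net loss ≈ 34.1 W

Area A = 0.553 m².
Net radiated power P_net = εσA(T⁴ − T₀⁴) = 0.905×5.670×10⁻⁸×0.553×(309.3⁴ − 298.6⁴).
T⁴ − T₀⁴ = 9.15208×10⁹ − 7.94986×10⁹ = 1.20222×10⁹ K⁴, so P_net = 34.1 W.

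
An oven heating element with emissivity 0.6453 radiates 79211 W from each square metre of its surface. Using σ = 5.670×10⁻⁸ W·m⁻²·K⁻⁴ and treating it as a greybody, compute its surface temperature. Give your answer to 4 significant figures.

T ≈ 1213 K

I = εσT⁴, so T = (I/εσ)^(1/4) = (79211/(0.6453×5.670×10⁻⁸))^(1/4) = 1213 K.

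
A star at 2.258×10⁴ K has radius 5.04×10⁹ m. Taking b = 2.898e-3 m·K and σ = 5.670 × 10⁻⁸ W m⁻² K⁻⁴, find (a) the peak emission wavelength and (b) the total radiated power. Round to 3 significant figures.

λ_max ≈ 128 nm; P ≈ 4.70×10³⁰ W

(a) λ_max = b/T = 2.898×10⁻³/2.258×10⁴ = 1.283×10⁻⁷ m = 128 nm.
Surface area A = 4πR² = 4π(5.04×10⁹ m)² = 3.19206×10²⁰ m².
(b) P = σAT⁴ = 5.670×10⁻⁸×3.19206×10²⁰×(2.258×10⁴)⁴ = 4.70×10³⁰ W.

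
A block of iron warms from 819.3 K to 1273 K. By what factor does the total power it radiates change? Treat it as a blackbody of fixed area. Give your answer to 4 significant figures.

P₂/P₁ ≈ 5.828

P ∝ T⁴, so P₂/P₁ = (T₂/T₁)⁴ = (1273/819.3)⁴ = (1.55377)⁴ = 5.828.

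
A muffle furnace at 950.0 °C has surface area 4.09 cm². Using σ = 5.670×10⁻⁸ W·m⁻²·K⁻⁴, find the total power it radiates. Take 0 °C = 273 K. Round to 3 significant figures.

T = 950.0 °C + 273 = 1223.0 K.
Area A = 4.09 cm² = 4.09×10⁻⁴ m².
P = σAT⁴ = 5.670×10⁻⁸ × 4.09×10⁻⁴ × (1223.0)⁴ = 51.9 W.

P ≈ 51.9 W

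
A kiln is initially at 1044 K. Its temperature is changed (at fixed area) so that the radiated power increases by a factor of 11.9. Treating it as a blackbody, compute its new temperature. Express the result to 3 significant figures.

T₂ ≈ 1.94×10³ K

P ∝ T⁴, so T₂/T₁ = (P₂/P₁)^(1/4) = (11.9)^(1/4) = 1.85732.
T₂ = 1044 × 1.85732 = 1.94×10³ K.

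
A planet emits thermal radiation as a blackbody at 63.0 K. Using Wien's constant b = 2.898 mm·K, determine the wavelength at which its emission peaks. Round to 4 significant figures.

λ_max ≈ 46.00 μm

Wien's displacement law: λ_max = b/T = (2.898×10⁻³ m·K)/(63.0 K) = 4.6000×10⁻⁵ m.
That is 46.00 μm, in the infrared range.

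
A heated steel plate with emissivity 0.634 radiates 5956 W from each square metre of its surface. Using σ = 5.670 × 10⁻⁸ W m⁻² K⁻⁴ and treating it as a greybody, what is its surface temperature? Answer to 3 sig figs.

T ≈ 638 K

I = εσT⁴, so T = (I/εσ)^(1/4) = (5956/(0.634×5.670×10⁻⁸))^(1/4) = 638 K.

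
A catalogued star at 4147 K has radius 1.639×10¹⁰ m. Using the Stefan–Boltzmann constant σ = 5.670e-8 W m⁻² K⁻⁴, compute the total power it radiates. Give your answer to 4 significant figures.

P ≈ 5.661×10²⁸ W

Surface area A = 4πR² = 4π(1.639×10¹⁰ m)² = 3.37573×10²¹ m².
P = σAT⁴ = 5.670×10⁻⁸ × 3.37573×10²¹ × (4147)⁴ = 5.661×10²⁸ W.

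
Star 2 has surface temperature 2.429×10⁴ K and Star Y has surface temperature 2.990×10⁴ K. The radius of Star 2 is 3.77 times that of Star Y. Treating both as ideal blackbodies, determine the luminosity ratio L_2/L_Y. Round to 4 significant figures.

L_2/L_Y ≈ 6.190

L ∝ R²T⁴, so L_2/L_Y = (R_2/R_Y)²(T_2/T_Y)⁴ = (3.77)² × (2.429×10⁴/2.990×10⁴)⁴ = 14.2129 × 0.435537 = 6.190.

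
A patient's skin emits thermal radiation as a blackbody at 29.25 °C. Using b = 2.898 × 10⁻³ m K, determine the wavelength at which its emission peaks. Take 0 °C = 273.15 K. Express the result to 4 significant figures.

λ_max ≈ 9.583 μm

T = 29.25 °C + 273.15 = 302.40 K.
Wien's displacement law: λ_max = b/T = (2.898×10⁻³ m·K)/(302.40 K) = 9.5833×10⁻⁶ m.
That is 9.583 μm, in the infrared range.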